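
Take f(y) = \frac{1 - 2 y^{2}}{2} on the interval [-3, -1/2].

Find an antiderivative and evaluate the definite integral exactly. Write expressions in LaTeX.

Antiderivative: F(y) = \frac{y \left(3 - 2 y^{2}\right)}{6}; value = - \frac{185}{24}

An antiderivative F(y) passes only if d/dy[F] lands on f(y) exactly.
F(y) = \frac{y \left(3 - 2 y^{2}\right)}{6} is an antiderivative of f.
Check: d/dy[\frac{y \left(3 - 2 y^{2}\right)}{6}] = \frac{1}{2} - y^{2}, which equals f(y).
F(-1/2) = - \frac{5}{24}; F(-3) = \frac{15}{2}.
Integral = F(-1/2) - F(-3) = - \frac{185}{24}.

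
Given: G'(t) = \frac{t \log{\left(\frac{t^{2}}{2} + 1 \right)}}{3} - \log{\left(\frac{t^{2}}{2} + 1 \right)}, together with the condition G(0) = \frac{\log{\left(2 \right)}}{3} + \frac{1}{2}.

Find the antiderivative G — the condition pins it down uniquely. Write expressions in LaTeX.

G(t) = \frac{t^{2} \log{\left(\frac{t^{2}}{2} + 1 \right)}}{6} - \frac{t^{2}}{6} - t \log{\left(\frac{t^{2}}{2} + 1 \right)} + 2 t + \frac{\log{\left(t^{2} + 2 \right)}}{3} - 2 \sqrt{2} \operatorname{atan}{\left(\frac{\sqrt{2} t}{2} \right)} + \frac{1}{2}

Integrate term by term and add the pieces.
A general antiderivative is - \frac{t^{2}}{6} + 2 t + \left(\frac{t^{2}}{6} - t\right) \log{\left(\frac{t^{2}}{2} + 1 \right)} + \frac{\log{\left(t^{2} + 2 \right)}}{3} - 2 \sqrt{2} \operatorname{atan}{\left(\frac{\sqrt{2} t}{2} \right)} + C.
The condition gives C = \frac{\log{\left(2 \right)}}{3} + \frac{1}{2} - (\frac{\log{\left(2 \right)}}{3}) = \frac{1}{2}.
So G(t) = \frac{t^{2} \log{\left(\frac{t^{2}}{2} + 1 \right)}}{6} - \frac{t^{2}}{6} - t \log{\left(\frac{t^{2}}{2} + 1 \right)} + 2 t + \frac{\log{\left(t^{2} + 2 \right)}}{3} - 2 \sqrt{2} \operatorname{atan}{\left(\frac{\sqrt{2} t}{2} \right)} + \frac{1}{2}.
Check: d/dt[\frac{t^{2} \log{\left(\frac{t^{2}}{2} + 1 \right)}}{6} - \frac{t^{2}}{6} - t \log{\left(\frac{t^{2}}{2} + 1 \right)} + 2 t + \frac{\log{\left(t^{2} + 2 \right)}}{3} - 2 \sqrt{2} \operatorname{atan}{\left(\frac{\sqrt{2} t}{2} \right)} + \frac{1}{2}] = \frac{t \log{\left(\frac{t^{2}}{2} + 1 \right)}}{3} - \log{\left(\frac{t^{2}}{2} + 1 \right)} = G'(t).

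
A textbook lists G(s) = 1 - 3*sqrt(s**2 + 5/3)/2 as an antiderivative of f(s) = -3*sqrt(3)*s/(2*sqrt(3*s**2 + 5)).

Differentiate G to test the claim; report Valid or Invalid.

Valid - differentiating G returns exactly f.

d/ds[G] = -3*sqrt(3)*s/(2*sqrt(3*s**2 + 5))
This equals f(s) exactly, so the claim holds.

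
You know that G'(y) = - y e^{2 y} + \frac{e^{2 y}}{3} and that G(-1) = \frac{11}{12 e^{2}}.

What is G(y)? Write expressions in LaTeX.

G(y) = - \frac{\left(6 y - 5\right) e^{2 y}}{12}

G'(y) has the shape u'v + uv' for u = \frac{5}{12} - \frac{y}{2} and v = e^{2 y} — it is the derivative of the product u*v.
A general antiderivative is \frac{\left(5 - 6 y\right) e^{2 y}}{12} + C.
The condition gives C = \frac{11}{12 e^{2}} - (\frac{11}{12 e^{2}}) = 0.
So G(y) = - \frac{\left(6 y - 5\right) e^{2 y}}{12}.
Check: d/dy[- \frac{\left(6 y - 5\right) e^{2 y}}{12}] = - y e^{2 y} + \frac{e^{2 y}}{3} = G'(y).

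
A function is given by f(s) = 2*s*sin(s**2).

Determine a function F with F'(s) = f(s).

An antiderivative is F(s) = -cos(s**2).

A first test for any F(s): its s-derivative must equal f(s) identically.
Check: d/ds[-cos(s**2)] = 2*s*sin(s**2) = f(s).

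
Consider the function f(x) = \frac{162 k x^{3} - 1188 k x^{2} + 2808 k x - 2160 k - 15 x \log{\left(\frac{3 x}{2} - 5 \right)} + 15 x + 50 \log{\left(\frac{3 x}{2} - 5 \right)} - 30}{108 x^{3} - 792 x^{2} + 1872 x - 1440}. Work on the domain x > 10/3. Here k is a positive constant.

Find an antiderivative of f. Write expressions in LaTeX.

A candidate is checked by its d/dx: the result must match f(x).
Check: d/dx[\frac{54 k x^{2} - 108 k x + 5 \log{\left(\frac{3 x}{2} - 5 \right)}}{36 x - 72}] = \frac{162 k x^{3} - 1188 k x^{2} + 2808 k x - 2160 k - 15 x \log{\left(\frac{3 x}{2} - 5 \right)} + 15 x + 50 \log{\left(\frac{3 x}{2} - 5 \right)} - 30}{108 x^{3} - 792 x^{2} + 1872 x - 1440} = f(x).

An antiderivative is F(x) = \frac{54 k x^{2} - 108 k x + 5 \log{\left(\frac{3 x}{2} - 5 \right)}}{36 x - 72}.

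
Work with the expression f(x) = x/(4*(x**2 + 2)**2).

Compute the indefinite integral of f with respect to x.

f matches the chain-rule pattern g'(h)*h' with inner function h(x) = 8*x**2 + 16; substituting u = h(x) collapses the integral.
Check: d/dx[-1/(8*x**2 + 16)] = x/(4*x**4 + 16*x**2 + 16), which equals f(x).

F(x) = -1/(8*x**2 + 16) + C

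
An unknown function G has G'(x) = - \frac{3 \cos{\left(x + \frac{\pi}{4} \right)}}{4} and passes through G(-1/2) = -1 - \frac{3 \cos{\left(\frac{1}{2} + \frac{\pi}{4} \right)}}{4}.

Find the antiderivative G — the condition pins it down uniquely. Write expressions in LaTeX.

G(x) = - \frac{3 \sin{\left(x + \frac{\pi}{4} \right)}}{4} - 1

Check a candidate G(x) by differentiating: d/dx[G] must match the given G'(x).
A general antiderivative is - \frac{3 \sin{\left(x + \frac{\pi}{4} \right)}}{4} + C.
The condition gives C = -1 - \frac{3 \cos{\left(\frac{1}{2} + \frac{\pi}{4} \right)}}{4} - (- \frac{3 \cos{\left(\frac{1}{2} + \frac{\pi}{4} \right)}}{4}) = -1.
So G(x) = - \frac{3 \sin{\left(x + \frac{\pi}{4} \right)}}{4} - 1.
Check: d/dx[- \frac{3 \sin{\left(x + \frac{\pi}{4} \right)}}{4} - 1] = - \frac{3 \cos{\left(x + \frac{\pi}{4} \right)}}{4} = G'(x).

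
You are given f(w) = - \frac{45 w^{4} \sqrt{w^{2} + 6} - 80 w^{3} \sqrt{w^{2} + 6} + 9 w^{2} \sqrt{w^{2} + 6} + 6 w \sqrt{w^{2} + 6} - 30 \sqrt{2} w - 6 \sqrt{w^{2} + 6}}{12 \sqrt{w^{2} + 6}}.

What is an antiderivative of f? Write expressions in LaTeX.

An antiderivative is F(w) = \frac{\sqrt{2} \left(- 9 \sqrt{2} w^{5} + 20 \sqrt{2} w^{4} - 3 \sqrt{2} w^{3} - 3 \sqrt{2} w^{2} + 6 \sqrt{2} w + 60 \sqrt{w^{2} + 6} - 8 \sqrt{2}\right)}{24}.

Since d/dw undoes antidifferentiation here, F'(w) = f(w) is required of F(w).
Check: d/dw[\frac{\sqrt{2} \left(- 9 \sqrt{2} w^{5} + 20 \sqrt{2} w^{4} - 3 \sqrt{2} w^{3} - 3 \sqrt{2} w^{2} + 6 \sqrt{2} w + 60 \sqrt{w^{2} + 6} - 8 \sqrt{2}\right)}{24}] = \frac{- 45 w^{4} \sqrt{w^{2} + 6} + 80 w^{3} \sqrt{w^{2} + 6} - 9 w^{2} \sqrt{w^{2} + 6} - 6 w \sqrt{w^{2} + 6} + 30 \sqrt{2} w + 6 \sqrt{w^{2} + 6}}{12 \sqrt{w^{2} + 6}}, which equals f(w).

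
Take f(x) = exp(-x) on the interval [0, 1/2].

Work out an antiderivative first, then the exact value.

Antiderivative: F(x) = -exp(-x); value = 1 - exp(-1/2)

Recover f(x) by differentiating a candidate F(x); any mismatch rules it out.
F(x) = -exp(-x) is an antiderivative of f.
Check: d/dx[-exp(-x)] = exp(-x) = f(x).
F(1/2) = -exp(-1/2); F(0) = -1.
Integral = F(1/2) - F(0) = 1 - exp(-1/2).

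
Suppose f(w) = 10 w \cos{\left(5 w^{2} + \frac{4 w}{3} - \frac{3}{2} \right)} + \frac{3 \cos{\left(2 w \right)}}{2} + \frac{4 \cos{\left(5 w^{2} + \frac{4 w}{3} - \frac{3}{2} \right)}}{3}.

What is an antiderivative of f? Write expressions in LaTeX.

The integrand splits into summands that can be handled one at a time.
Check: d/dw[\frac{3 \sin{\left(2 w \right)} + 4 \sin{\left(5 w^{2} + \frac{4 w}{3} - \frac{3}{2} \right)}}{4}] = 10 w \cos{\left(5 w^{2} + \frac{4 w}{3} - \frac{3}{2} \right)} + \frac{3 \cos{\left(2 w \right)}}{2} + \frac{4 \cos{\left(5 w^{2} + \frac{4 w}{3} - \frac{3}{2} \right)}}{3} = f(w).

An antiderivative is F(w) = \frac{3 \sin{\left(2 w \right)} + 4 \sin{\left(5 w^{2} + \frac{4 w}{3} - \frac{3}{2} \right)}}{4}.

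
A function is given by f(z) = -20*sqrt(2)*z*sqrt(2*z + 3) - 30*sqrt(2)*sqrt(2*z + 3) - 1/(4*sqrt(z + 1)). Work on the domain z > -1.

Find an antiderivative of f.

An antiderivative is F(z) = -sqrt(z + 1)/2 - (4*z + 6)**(5/2)/2.

Integrate term by term and add the pieces.
Check: d/dz[-sqrt(z + 1)/2 - (4*z + 6)**(5/2)/2] = (-80*sqrt(2)*z*sqrt(z + 1)*sqrt(2*z + 3) - 120*sqrt(2)*sqrt(z + 1)*sqrt(2*z + 3) - 1)/(4*sqrt(z + 1)), which equals f(z).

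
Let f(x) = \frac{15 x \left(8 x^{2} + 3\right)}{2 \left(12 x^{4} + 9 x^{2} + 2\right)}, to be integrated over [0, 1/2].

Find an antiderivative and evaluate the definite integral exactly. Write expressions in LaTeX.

Antiderivative: F(x) = \frac{5 \log{\left(2 x^{4} + \frac{3 x^{2}}{2} + \frac{1}{3} \right)}}{4}; value = \frac{5 \log{\left(\frac{5}{6} \right)}}{4} + \frac{5 \log{\left(3 \right)}}{4}

The substitution u = 2 x^{4} + \frac{3 x^{2}}{2} + \frac{1}{3} works: f is exactly (dF/du)*(du/dx) for that inner function.
F(x) = \frac{5 \log{\left(2 x^{4} + \frac{3 x^{2}}{2} + \frac{1}{3} \right)}}{4} is an antiderivative of f.
Check: d/dx[\frac{5 \log{\left(2 x^{4} + \frac{3 x^{2}}{2} + \frac{1}{3} \right)}}{4}] = \frac{120 x^{3} + 45 x}{24 x^{4} + 18 x^{2} + 4}, which equals f(x).
F(1/2) = \frac{5 \log{\left(\frac{5}{6} \right)}}{4}; F(0) = - \frac{5 \log{\left(3 \right)}}{4}.
Integral = F(1/2) - F(0) = \frac{5 \log{\left(\frac{5}{6} \right)}}{4} + \frac{5 \log{\left(3 \right)}}{4}.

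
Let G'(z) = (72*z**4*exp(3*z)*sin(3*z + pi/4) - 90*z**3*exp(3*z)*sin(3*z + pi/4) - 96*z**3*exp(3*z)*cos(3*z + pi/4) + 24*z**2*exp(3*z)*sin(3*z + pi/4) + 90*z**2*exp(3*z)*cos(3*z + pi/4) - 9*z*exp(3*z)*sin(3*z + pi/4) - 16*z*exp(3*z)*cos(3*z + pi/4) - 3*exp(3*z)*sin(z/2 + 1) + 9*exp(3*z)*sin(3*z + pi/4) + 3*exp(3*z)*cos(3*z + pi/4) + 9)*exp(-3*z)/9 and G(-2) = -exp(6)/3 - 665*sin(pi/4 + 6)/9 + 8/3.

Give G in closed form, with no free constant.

Recover the given G'(z) by differentiating a candidate G(z); any mismatch rules it out.
A general antiderivative is 2*(-4*z**4 + 5*z**3 - 4*z**2/3 + z/2 - 1/2)*cos(3*z + pi/4)/3 + 2*cos(z/2 + 1)/3 - exp(-3*z)/3 + C.
The condition gives C = -exp(6)/3 - 665*sin(pi/4 + 6)/9 + 8/3 - (-exp(6)/3 - 665*sin(pi/4 + 6)/9 + 2/3) = 2.
So G(z) = 2*(-4*z**4 + 5*z**3 - 4*z**2/3 + z/2 - 1/2)*cos(3*z + pi/4)/3 + 2*cos(z/2 + 1)/3 + 2 - exp(-3*z)/3.
Check: d/dz[2*(-4*z**4 + 5*z**3 - 4*z**2/3 + z/2 - 1/2)*cos(3*z + pi/4)/3 + 2*cos(z/2 + 1)/3 + 2 - exp(-3*z)/3] = (72*z**4*exp(3*z)*sin(3*z + pi/4) - 90*z**3*exp(3*z)*sin(3*z + pi/4) - 96*z**3*exp(3*z)*cos(3*z + pi/4) + 24*z**2*exp(3*z)*sin(3*z + pi/4) + 90*z**2*exp(3*z)*cos(3*z + pi/4) - 9*z*exp(3*z)*sin(3*z + pi/4) - 16*z*exp(3*z)*cos(3*z + pi/4) - 3*exp(3*z)*sin(z/2 + 1) + 9*exp(3*z)*sin(3*z + pi/4) + 3*exp(3*z)*cos(3*z + pi/4) + 9)*exp(-3*z)/9 = G'(z).

G(z) = 2*(-4*z**4 + 5*z**3 - 4*z**2/3 + z/2 - 1/2)*cos(3*z + pi/4)/3 + 2*cos(z/2 + 1)/3 + 2 - exp(-3*z)/3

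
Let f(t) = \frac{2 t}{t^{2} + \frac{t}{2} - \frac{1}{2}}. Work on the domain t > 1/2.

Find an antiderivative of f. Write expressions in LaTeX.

Factor the denominator (\left(t + 1\right) \left(2 t - 1\right)) and decompose: f = \frac{4}{3 \left(2 t - 1\right)} + \frac{4}{3 \left(t + 1\right)}; each piece integrates to a log, atan, or power term.
Check: d/dt[\frac{2 \left(\log{\left(t - \frac{1}{2} \right)} + 2 \log{\left(t + 1 \right)}\right)}{3}] = \frac{4 t}{2 t^{2} + t - 1}, which equals f(t).

An antiderivative is F(t) = \frac{2 \left(\log{\left(t - \frac{1}{2} \right)} + 2 \log{\left(t + 1 \right)}\right)}{3}.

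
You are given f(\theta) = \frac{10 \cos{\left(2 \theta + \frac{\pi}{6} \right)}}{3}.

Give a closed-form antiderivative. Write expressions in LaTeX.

For F(\theta) to be correct the identity F'(\theta) - f(\theta) = 0 must hold.
Check: d/d\theta[\frac{5 \sin{\left(2 \theta + \frac{\pi}{6} \right)}}{3}] = \frac{10 \cos{\left(2 \theta + \frac{\pi}{6} \right)}}{3} = f(\theta).

An antiderivative is F(\theta) = \frac{5 \sin{\left(2 \theta + \frac{\pi}{6} \right)}}{3}.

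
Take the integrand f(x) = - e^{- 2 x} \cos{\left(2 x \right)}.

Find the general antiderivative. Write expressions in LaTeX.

A first test for any F(x): its x-derivative must equal f(x) identically.
Check: d/dx[- \frac{e^{- 2 x} \sin{\left(2 x \right)}}{4} + \frac{e^{- 2 x} \cos{\left(2 x \right)}}{4}] = - e^{- 2 x} \cos{\left(2 x \right)} = f(x).

F(x) = - \frac{e^{- 2 x} \sin{\left(2 x \right)}}{4} + \frac{e^{- 2 x} \cos{\left(2 x \right)}}{4} + C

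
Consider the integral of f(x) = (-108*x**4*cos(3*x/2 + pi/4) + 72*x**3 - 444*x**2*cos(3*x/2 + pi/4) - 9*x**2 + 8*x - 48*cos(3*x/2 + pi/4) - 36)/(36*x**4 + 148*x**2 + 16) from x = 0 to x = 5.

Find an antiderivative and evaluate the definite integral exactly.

A first test for any F(x): its x-derivative must equal f(x) identically.
F(x) = log(x**2/2 + 2) - 2*sin(3*x/2 + pi/4) - 3*atan(3*x)/4 is an antiderivative of f.
Check: d/dx[log(x**2/2 + 2) - 2*sin(3*x/2 + pi/4) - 3*atan(3*x)/4] = (-108*x**4*cos(3*x/2 + pi/4) + 72*x**3 - 444*x**2*cos(3*x/2 + pi/4) - 9*x**2 + 8*x - 48*cos(3*x/2 + pi/4) - 36)/(36*x**4 + 148*x**2 + 16) = f(x).
F(5) = -2*sin(pi/4 + 15/2) - 3*atan(15)/4 + log(29/2); F(0) = -sqrt(2) + log(2).
Integral = F(5) - F(0) = -2*sin(pi/4 + 15/2) - 3*atan(15)/4 - log(2) + sqrt(2) + log(29/2).

Antiderivative: F(x) = log(x**2/2 + 2) - 2*sin(3*x/2 + pi/4) - 3*atan(3*x)/4; value = -2*sin(pi/4 + 15/2) - 3*atan(15)/4 - log(2) + sqrt(2) + log(29/2)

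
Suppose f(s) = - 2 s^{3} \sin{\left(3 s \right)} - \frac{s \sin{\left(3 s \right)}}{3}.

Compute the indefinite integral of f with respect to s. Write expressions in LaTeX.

F(s) = \frac{6 s^{3} \cos{\left(3 s \right)} - 6 s^{2} \sin{\left(3 s \right)} - 3 s \cos{\left(3 s \right)} + \sin{\left(3 s \right)}}{9} + C

Integrate term by term and add the pieces.
Check: d/ds[\frac{6 s^{3} \cos{\left(3 s \right)} - 6 s^{2} \sin{\left(3 s \right)} - 3 s \cos{\left(3 s \right)} + \sin{\left(3 s \right)}}{9}] = - 2 s^{3} \sin{\left(3 s \right)} - \frac{s \sin{\left(3 s \right)}}{3} = f(s).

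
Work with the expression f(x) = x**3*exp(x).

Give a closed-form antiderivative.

An antiderivative is F(x) = (x**3 - 3*x**2 + 6*x - 6)*exp(x).

Recognize the product-rule pattern: f = u'v + uv' with u = x**3 - 3*x**2 + 6*x - 6, v = exp(x), so integration by parts undoes it.
Check: d/dx[(x**3 - 3*x**2 + 6*x - 6)*exp(x)] = x**3*exp(x) = f(x).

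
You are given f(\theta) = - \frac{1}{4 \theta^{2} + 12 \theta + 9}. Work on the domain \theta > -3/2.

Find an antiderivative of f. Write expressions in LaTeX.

An antiderivative F(\theta) passes only if d/d\theta[F] lands on f(\theta) exactly.
Check: d/d\theta[\frac{1}{4 \theta + 6}] = - \frac{1}{4 \theta^{2} + 12 \theta + 9} = f(\theta).

An antiderivative is F(\theta) = \frac{1}{4 \theta + 6}.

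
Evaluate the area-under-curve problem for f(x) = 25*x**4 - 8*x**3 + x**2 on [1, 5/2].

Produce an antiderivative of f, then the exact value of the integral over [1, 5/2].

The integrand splits into summands that can be handled one at a time.
F(x) = 5*x**5 - 2*x**4 + x**3/3 is an antiderivative of f.
Check: d/dx[5*x**5 - 2*x**4 + x**3/3] = 25*x**4 - 8*x**3 + x**2 = f(x).
F(5/2) = 39875/96; F(1) = 10/3.
Integral = F(5/2) - F(1) = 13185/32.

Antiderivative: F(x) = 5*x**5 - 2*x**4 + x**3/3; value = 13185/32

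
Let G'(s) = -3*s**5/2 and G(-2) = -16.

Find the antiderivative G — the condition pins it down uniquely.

A candidate passes only if d/ds[G] lands on the given G'(s) exactly.
A general antiderivative is -s**6/4 + C.
The condition gives C = -16 - (-16) = 0.
So G(s) = -s**6/4.
Check: d/ds[-s**6/4] = -3*s**5/2 = G'(s).

G(s) = -s**6/4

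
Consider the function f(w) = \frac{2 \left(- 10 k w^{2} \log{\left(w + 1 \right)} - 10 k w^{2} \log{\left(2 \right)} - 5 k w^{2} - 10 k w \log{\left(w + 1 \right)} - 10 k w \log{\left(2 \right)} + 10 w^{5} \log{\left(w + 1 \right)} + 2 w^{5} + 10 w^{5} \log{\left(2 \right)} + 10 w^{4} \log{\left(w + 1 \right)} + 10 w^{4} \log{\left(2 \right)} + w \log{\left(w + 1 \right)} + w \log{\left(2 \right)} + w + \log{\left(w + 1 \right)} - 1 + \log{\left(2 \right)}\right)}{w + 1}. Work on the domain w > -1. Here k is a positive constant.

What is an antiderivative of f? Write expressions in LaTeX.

An antiderivative is F(w) = 2 \left(- 5 k w^{2} + 2 w^{5} + w - 1\right) \log{\left(2 w + 2 \right)}.

Recognize the product-rule pattern: f = u'v + uv' with u = - 10 k w^{2} + 4 w^{5} + 2 w - 2, v = \log{\left(2 w + 2 \right)}, so integration by parts undoes it.
Check: d/dw[2 \left(- 5 k w^{2} + 2 w^{5} + w - 1\right) \log{\left(2 w + 2 \right)}] = \frac{- 20 k w^{2} \log{\left(w + 1 \right)} - 20 k w^{2} \log{\left(2 \right)} - 10 k w^{2} - 20 k w \log{\left(w + 1 \right)} - 20 k w \log{\left(2 \right)} + 20 w^{5} \log{\left(w + 1 \right)} + 4 w^{5} + 20 w^{5} \log{\left(2 \right)} + 20 w^{4} \log{\left(w + 1 \right)} + 20 w^{4} \log{\left(2 \right)} + 2 w \log{\left(w + 1 \right)} + 2 w \log{\left(2 \right)} + 2 w + 2 \log{\left(w + 1 \right)} - 2 + 2 \log{\left(2 \right)}}{w + 1}, which equals f(w).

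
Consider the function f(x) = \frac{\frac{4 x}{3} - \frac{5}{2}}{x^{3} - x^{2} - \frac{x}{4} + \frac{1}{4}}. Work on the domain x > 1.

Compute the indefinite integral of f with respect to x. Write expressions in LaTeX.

F(x) = - \frac{14 \log{\left(x - 1 \right)}}{9} + \frac{11 \log{\left(x - \frac{1}{2} \right)}}{3} - \frac{19 \log{\left(x + \frac{1}{2} \right)}}{9} + C

The denominator factors as 3 \left(x - 1\right) \left(2 x - 1\right) \left(2 x + 1\right); partial fractions split f into directly integrable pieces: - \frac{38}{9 \left(2 x + 1\right)} + \frac{22}{3 \left(2 x - 1\right)} - \frac{14}{9 \left(x - 1\right)}.
Check: d/dx[- \frac{14 \log{\left(x - 1 \right)}}{9} + \frac{11 \log{\left(x - \frac{1}{2} \right)}}{3} - \frac{19 \log{\left(x + \frac{1}{2} \right)}}{9}] = \frac{16 x - 30}{12 x^{3} - 12 x^{2} - 3 x + 3}, which equals f(x).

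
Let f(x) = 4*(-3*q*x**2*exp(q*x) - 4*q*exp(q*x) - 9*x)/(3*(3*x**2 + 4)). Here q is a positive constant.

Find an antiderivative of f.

An antiderivative is F(x) = -4*exp(q*x)/3 - 2*log(x**2/2 + 2/3).

A first test for any F(x): its x-derivative must equal f(x) identically.
Check: d/dx[-4*exp(q*x)/3 - 2*log(x**2/2 + 2/3)] = (-12*q*x**2*exp(q*x) - 16*q*exp(q*x) - 36*x)/(9*x**2 + 12), which equals f(x).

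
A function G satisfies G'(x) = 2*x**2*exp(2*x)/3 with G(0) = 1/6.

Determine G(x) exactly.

G(x) = (2*x**2 - 2*x + 1)*exp(2*x)/6

Recognize the product-rule pattern: G'(x) = u'v + uv' with u = x**2/3 - x/3 + 1/6, v = exp(2*x), so integration by parts undoes it.
A general antiderivative is (2*x**2 - 2*x + 1)*exp(2*x)/6 + C.
The condition gives C = 1/6 - (1/6) = 0.
So G(x) = (2*x**2 - 2*x + 1)*exp(2*x)/6.
Check: d/dx[(2*x**2 - 2*x + 1)*exp(2*x)/6] = 2*x**2*exp(2*x)/3 = G'(x).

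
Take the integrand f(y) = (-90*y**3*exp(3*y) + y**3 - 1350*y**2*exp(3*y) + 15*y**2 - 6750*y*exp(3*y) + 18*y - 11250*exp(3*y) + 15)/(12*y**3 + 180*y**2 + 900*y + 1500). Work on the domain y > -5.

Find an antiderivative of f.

Differentiate the proposed F(y) back; it has to land on f(y) exactly.
Check: d/dy[y**3/(12*y**2 + 120*y + 300) + y**2/(8*y**2 + 80*y + 200) - y/(4*y**2 + 40*y + 100) - 5*exp(3*y)/2 - 5/(4*y**2 + 40*y + 100)] = (-90*y**3*exp(3*y) + y**3 - 1350*y**2*exp(3*y) + 15*y**2 - 6750*y*exp(3*y) + 18*y - 11250*exp(3*y) + 15)/(12*y**3 + 180*y**2 + 900*y + 1500) = f(y).

An antiderivative is F(y) = y**3/(12*y**2 + 120*y + 300) + y**2/(8*y**2 + 80*y + 200) - y/(4*y**2 + 40*y + 100) - 5*exp(3*y)/2 - 5/(4*y**2 + 40*y + 100).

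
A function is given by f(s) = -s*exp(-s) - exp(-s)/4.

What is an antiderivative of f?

An antiderivative is F(s) = s*exp(-s) + 5*exp(-s)/4.

f has the shape u'v + uv' for u = s + 5/4 and v = exp(-s) — it is the derivative of the product u*v.
Check: d/ds[s*exp(-s) + 5*exp(-s)/4] = (-4*s - 1)*exp(-s)/4, which equals f(s).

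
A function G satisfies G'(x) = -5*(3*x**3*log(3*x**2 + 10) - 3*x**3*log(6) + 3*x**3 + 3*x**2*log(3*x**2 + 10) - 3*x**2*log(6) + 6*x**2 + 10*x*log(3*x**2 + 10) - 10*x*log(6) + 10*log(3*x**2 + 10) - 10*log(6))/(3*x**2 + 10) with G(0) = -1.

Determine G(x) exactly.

Recognize the product-rule pattern: G'(x) = u'v + uv' with u = -5*x**2/2 - 5*x, v = log(x**2/2 + 5/3), so integration by parts undoes it.
A general antiderivative is -5*(x**2/2 + x)*log(x**2/2 + 5/3) + C.
The condition gives C = -1 - (0) = -1.
So G(x) = (-5*x*(x + 2)*log(x**2/2 + 5/3) - 2)/2.
Check: d/dx[(-5*x*(x + 2)*log(x**2/2 + 5/3) - 2)/2] = (-15*x**3*log(3*x**2 + 10) - 15*x**3 + 15*x**3*log(6) - 15*x**2*log(3*x**2 + 10) - 30*x**2 + 15*x**2*log(6) - 50*x*log(3*x**2 + 10) + 50*x*log(6) - 50*log(3*x**2 + 10) + 50*log(6))/(3*x**2 + 10), which equals G'(x).

G(x) = (-5*x*(x + 2)*log(x**2/2 + 5/3) - 2)/2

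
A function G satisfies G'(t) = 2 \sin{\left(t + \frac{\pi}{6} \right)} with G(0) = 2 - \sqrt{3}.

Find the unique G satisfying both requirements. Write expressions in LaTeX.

Check a candidate G(t) by differentiating: d/dt[G] must match the given G'(t).
A general antiderivative is - 2 \cos{\left(t + \frac{\pi}{6} \right)} + C.
The condition gives C = 2 - \sqrt{3} - (- \sqrt{3}) = 2.
So G(t) = 2 \left(1 - \cos{\left(t + \frac{\pi}{6} \right)}\right).
Check: d/dt[2 \left(1 - \cos{\left(t + \frac{\pi}{6} \right)}\right)] = 2 \sin{\left(t + \frac{\pi}{6} \right)} = G'(t).

G(t) = 2 \left(1 - \cos{\left(t + \frac{\pi}{6} \right)}\right)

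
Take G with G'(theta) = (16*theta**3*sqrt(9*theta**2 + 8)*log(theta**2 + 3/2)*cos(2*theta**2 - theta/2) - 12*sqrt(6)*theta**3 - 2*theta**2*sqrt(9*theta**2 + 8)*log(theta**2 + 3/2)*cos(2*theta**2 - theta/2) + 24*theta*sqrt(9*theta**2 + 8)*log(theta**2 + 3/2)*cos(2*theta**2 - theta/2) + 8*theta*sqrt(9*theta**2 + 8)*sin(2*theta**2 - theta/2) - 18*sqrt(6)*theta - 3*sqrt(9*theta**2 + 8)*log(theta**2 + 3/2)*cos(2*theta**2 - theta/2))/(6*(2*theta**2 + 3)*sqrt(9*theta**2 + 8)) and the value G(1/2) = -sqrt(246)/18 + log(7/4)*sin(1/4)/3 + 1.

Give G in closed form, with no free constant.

G(theta) = -2*sqrt(3*theta**2/2 + 4/3)/3 + log(theta**2 + 3/2)*sin(2*theta**2 - theta/2)/3 + 1

Whatever form G(theta) takes, its d/dtheta must return the stated G'(theta).
A general antiderivative is -2*sqrt(3*theta**2/2 + 4/3)/3 + log(theta**2 + 3/2)*sin(2*theta**2 - theta/2)/3 + C.
The condition gives C = -sqrt(246)/18 + log(7/4)*sin(1/4)/3 + 1 - (-sqrt(246)/18 + log(7/4)*sin(1/4)/3) = 1.
So G(theta) = -2*sqrt(3*theta**2/2 + 4/3)/3 + log(theta**2 + 3/2)*sin(2*theta**2 - theta/2)/3 + 1.
Check: d/dtheta[-2*sqrt(3*theta**2/2 + 4/3)/3 + log(theta**2 + 3/2)*sin(2*theta**2 - theta/2)/3 + 1] = (16*theta**3*sqrt(9*theta**2 + 8)*log(theta**2 + 3/2)*cos(2*theta**2 - theta/2) - 12*sqrt(6)*theta**3 - 2*theta**2*sqrt(9*theta**2 + 8)*log(theta**2 + 3/2)*cos(2*theta**2 - theta/2) + 24*theta*sqrt(9*theta**2 + 8)*log(theta**2 + 3/2)*cos(2*theta**2 - theta/2) + 8*theta*sqrt(9*theta**2 + 8)*sin(2*theta**2 - theta/2) - 18*sqrt(6)*theta - 3*sqrt(9*theta**2 + 8)*log(theta**2 + 3/2)*cos(2*theta**2 - theta/2))/(12*theta**2*sqrt(9*theta**2 + 8) + 18*sqrt(9*theta**2 + 8)), which equals G'(theta).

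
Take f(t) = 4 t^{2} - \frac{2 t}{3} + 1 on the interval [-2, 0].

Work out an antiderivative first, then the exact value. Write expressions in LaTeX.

The integrand splits into summands that can be handled one at a time.
F(t) = \frac{t \left(4 t^{2} - t + 3\right)}{3} is an antiderivative of f.
Check: d/dt[\frac{t \left(4 t^{2} - t + 3\right)}{3}] = 4 t^{2} - \frac{2 t}{3} + 1 = f(t).
F(0) = 0; F(-2) = -14.
Integral = F(0) - F(-2) = 14.

Antiderivative: F(t) = \frac{t \left(4 t^{2} - t + 3\right)}{3}; value = 14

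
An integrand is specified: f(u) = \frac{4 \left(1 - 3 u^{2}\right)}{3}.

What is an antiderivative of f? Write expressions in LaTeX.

An antiderivative is F(u) = - \frac{4 u^{3}}{3} + \frac{4 u}{3}.

Differentiate the proposed F(u) back; it has to land on f(u) exactly.
Check: d/du[- \frac{4 u^{3}}{3} + \frac{4 u}{3}] = \frac{4}{3} - 4 u^{2}, which equals f(u).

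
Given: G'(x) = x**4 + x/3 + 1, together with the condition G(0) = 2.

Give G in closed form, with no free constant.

Integrate term by term and add the pieces.
A general antiderivative is x**5/5 + x**2/6 + x + C.
The condition gives C = 2 - (0) = 2.
So G(x) = x**5/5 + x**2/6 + x + 2.
Check: d/dx[x**5/5 + x**2/6 + x + 2] = x**4 + x/3 + 1 = G'(x).

G(x) = x**5/5 + x**2/6 + x + 2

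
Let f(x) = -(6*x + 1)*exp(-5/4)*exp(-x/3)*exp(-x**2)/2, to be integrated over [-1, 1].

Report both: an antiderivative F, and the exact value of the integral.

Antiderivative: F(x) = 3*exp(-5/4)*exp(-x/3)*exp(-x**2)/2; value = -3*exp(-23/12)/2 + 3*exp(-31/12)/2

f matches the chain-rule pattern g'(h)*h' with inner function h(x) = -x**2 - x/3 - 5/4; substituting u = h(x) collapses the integral.
F(x) = 3*exp(-5/4)*exp(-x/3)*exp(-x**2)/2 is an antiderivative of f.
Check: d/dx[3*exp(-5/4)*exp(-x/3)*exp(-x**2)/2] = (-6*x - 1)*exp(-5/4)*exp(-x/3)*exp(-x**2)/2, which equals f(x).
F(1) = 3*exp(-31/12)/2; F(-1) = 3*exp(-23/12)/2.
Integral = F(1) - F(-1) = -3*exp(-23/12)/2 + 3*exp(-31/12)/2.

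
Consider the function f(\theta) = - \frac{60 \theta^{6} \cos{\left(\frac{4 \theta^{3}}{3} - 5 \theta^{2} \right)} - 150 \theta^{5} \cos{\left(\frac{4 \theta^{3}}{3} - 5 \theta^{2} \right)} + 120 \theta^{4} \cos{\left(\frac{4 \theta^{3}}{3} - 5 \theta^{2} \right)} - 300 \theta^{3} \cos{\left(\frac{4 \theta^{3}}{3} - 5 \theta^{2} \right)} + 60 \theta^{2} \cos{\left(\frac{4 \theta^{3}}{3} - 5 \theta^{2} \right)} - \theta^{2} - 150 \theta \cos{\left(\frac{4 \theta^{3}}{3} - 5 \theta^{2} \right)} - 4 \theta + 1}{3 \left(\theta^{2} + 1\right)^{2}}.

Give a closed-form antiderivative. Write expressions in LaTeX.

An antiderivative is F(\theta) = \frac{- \frac{2 \theta}{3} - \frac{4}{3}}{2 \theta^{2} + 2} - 5 \sin{\left(\frac{4 \theta^{3}}{3} - 5 \theta^{2} \right)}.

A first test for any F(\theta): its \theta-derivative must equal f(\theta) identically.
Check: d/d\theta[\frac{- \frac{2 \theta}{3} - \frac{4}{3}}{2 \theta^{2} + 2} - 5 \sin{\left(\frac{4 \theta^{3}}{3} - 5 \theta^{2} \right)}] = \frac{- 60 \theta^{6} \cos{\left(\frac{4 \theta^{3}}{3} - 5 \theta^{2} \right)} + 150 \theta^{5} \cos{\left(\frac{4 \theta^{3}}{3} - 5 \theta^{2} \right)} - 120 \theta^{4} \cos{\left(\frac{4 \theta^{3}}{3} - 5 \theta^{2} \right)} + 300 \theta^{3} \cos{\left(\frac{4 \theta^{3}}{3} - 5 \theta^{2} \right)} - 60 \theta^{2} \cos{\left(\frac{4 \theta^{3}}{3} - 5 \theta^{2} \right)} + \theta^{2} + 150 \theta \cos{\left(\frac{4 \theta^{3}}{3} - 5 \theta^{2} \right)} + 4 \theta - 1}{3 \theta^{4} + 6 \theta^{2} + 3}, which equals f(\theta).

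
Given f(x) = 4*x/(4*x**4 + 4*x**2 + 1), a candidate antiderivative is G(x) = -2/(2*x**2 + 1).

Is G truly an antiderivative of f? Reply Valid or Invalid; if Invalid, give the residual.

Invalid: d/dx[G] - f = 4*x/(4*x**4 + 4*x**2 + 1), which is not 0.

d/dx[G] = 8*x/(4*x**4 + 4*x**2 + 1)
d/dx[G] - f(x) = 4*x/(4*x**4 + 4*x**2 + 1) != 0.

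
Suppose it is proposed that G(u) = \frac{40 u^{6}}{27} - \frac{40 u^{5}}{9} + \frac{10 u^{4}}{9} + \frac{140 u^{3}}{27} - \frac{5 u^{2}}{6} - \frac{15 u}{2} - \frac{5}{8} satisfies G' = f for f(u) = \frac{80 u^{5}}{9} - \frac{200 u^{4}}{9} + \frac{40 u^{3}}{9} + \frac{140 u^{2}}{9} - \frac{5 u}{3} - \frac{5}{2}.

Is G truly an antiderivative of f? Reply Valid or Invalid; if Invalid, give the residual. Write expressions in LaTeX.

Invalid: d/du[G] - f = -5, which is not 0.

d/du[G] = \frac{80 u^{5}}{9} - \frac{200 u^{4}}{9} + \frac{40 u^{3}}{9} + \frac{140 u^{2}}{9} - \frac{5 u}{3} - \frac{15}{2}
d/du[G] - f(u) = -5 != 0.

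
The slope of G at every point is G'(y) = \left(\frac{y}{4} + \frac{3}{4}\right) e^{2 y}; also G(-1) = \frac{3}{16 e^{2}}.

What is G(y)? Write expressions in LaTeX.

G(y) = \frac{y e^{2 y}}{8} + \frac{5 e^{2 y}}{16}

Recognize the product-rule pattern: G'(y) = u'v + uv' with u = \frac{y}{8} + \frac{5}{16}, v = e^{2 y}, so integration by parts undoes it.
A general antiderivative is \frac{\left(2 y + 5\right) e^{2 y}}{16} + C.
The condition gives C = \frac{3}{16 e^{2}} - (\frac{3}{16 e^{2}}) = 0.
So G(y) = \frac{y e^{2 y}}{8} + \frac{5 e^{2 y}}{16}.
Check: d/dy[\frac{y e^{2 y}}{8} + \frac{5 e^{2 y}}{16}] = \frac{y e^{2 y}}{4} + \frac{3 e^{2 y}}{4}, which equals G'(y).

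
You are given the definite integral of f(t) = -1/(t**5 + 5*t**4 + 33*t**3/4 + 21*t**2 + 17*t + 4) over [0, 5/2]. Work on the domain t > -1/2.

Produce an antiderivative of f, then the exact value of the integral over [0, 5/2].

The denominator factors as (t + 4)*(2*t + 1)**2*(t**2 + 4); partial fractions split f into directly integrable pieces: (t + 76)/(1445*(t**2 + 4)) + 96/(14161*(2*t + 1)) - 32/(119*(2*t + 1)**2) - 1/(245*(t + 4)).
F(t) = (960*t*log(t + 1/2) - 1156*t*log(t + 4) + 98*t*log(t**2 + 4) + 7448*t*atan(t/2) + 480*log(t + 1/2) - 578*log(t + 4) + 49*log(t**2 + 4) + 3724*atan(t/2) + 19040)/(283220*t + 141610) is an antiderivative of f.
Check: d/dt[(960*t*log(t + 1/2) - 1156*t*log(t + 4) + 98*t*log(t**2 + 4) + 7448*t*atan(t/2) + 480*log(t + 1/2) - 578*log(t + 4) + 49*log(t**2 + 4) + 3724*atan(t/2) + 19040)/(283220*t + 141610)] = -4/(4*t**5 + 20*t**4 + 33*t**3 + 84*t**2 + 68*t + 16), which equals f(t).
F(5/2) = -log(13/2)/245 + log(41/4)/2890 + 48*log(3)/14161 + 8/357 + 38*atan(5/4)/1445; F(0) = -529*log(4)/141610 - 48*log(2)/14161 + 16/119.
Integral = F(5/2) - F(0) = -40/357 - log(13/2)/245 + log(41/4)/2890 + 48*log(2)/14161 + 48*log(3)/14161 + 529*log(4)/141610 + 38*atan(5/4)/1445.

Antiderivative: F(t) = (960*t*log(t + 1/2) - 1156*t*log(t + 4) + 98*t*log(t**2 + 4) + 7448*t*atan(t/2) + 480*log(t + 1/2) - 578*log(t + 4) + 49*log(t**2 + 4) + 3724*atan(t/2) + 19040)/(283220*t + 141610); value = -40/357 - log(13/2)/245 + log(41/4)/2890 + 48*log(2)/14161 + 48*log(3)/14161 + 529*log(4)/141610 + 38*atan(5/4)/1445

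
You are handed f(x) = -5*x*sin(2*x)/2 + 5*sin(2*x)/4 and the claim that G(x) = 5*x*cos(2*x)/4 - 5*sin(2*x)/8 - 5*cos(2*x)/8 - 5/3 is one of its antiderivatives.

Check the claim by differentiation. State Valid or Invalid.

Valid: G'(x) = f(x).

d/dx[G] = -5*x*sin(2*x)/2 + 5*sin(2*x)/4
This equals f(x) exactly, so the claim holds.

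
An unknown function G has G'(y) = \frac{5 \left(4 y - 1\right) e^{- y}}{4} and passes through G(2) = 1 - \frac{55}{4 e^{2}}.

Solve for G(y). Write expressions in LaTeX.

Recognize the product-rule pattern: G'(y) = u'v + uv' with u = - 5 y - \frac{15}{4}, v = e^{- y}, so integration by parts undoes it.
A general antiderivative is \frac{\left(- 20 y - 15\right) e^{- y}}{4} + C.
The condition gives C = 1 - \frac{55}{4 e^{2}} - (- \frac{55}{4 e^{2}}) = 1.
So G(y) = \frac{\left(- 20 y + 4 e^{y} - 15\right) e^{- y}}{4}.
Check: d/dy[\frac{\left(- 20 y + 4 e^{y} - 15\right) e^{- y}}{4}] = \frac{\left(20 y - 5\right) e^{- y}}{4}, which equals G'(y).

G(y) = \frac{\left(- 20 y + 4 e^{y} - 15\right) e^{- y}}{4}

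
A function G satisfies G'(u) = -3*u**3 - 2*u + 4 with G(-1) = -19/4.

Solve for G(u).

G(u) = -3*u**4/4 - u**2 + 4*u + 1

Integrate term by term and add the pieces.
A general antiderivative is -3*u**4/4 - u**2 + 4*u + C.
The condition gives C = -19/4 - (-23/4) = 1.
So G(u) = -3*u**4/4 - u**2 + 4*u + 1.
Check: d/du[-3*u**4/4 - u**2 + 4*u + 1] = -3*u**3 - 2*u + 4 = G'(u).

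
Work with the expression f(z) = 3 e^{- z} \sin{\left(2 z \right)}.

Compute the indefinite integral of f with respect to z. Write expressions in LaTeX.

A candidate is checked by its d/dz: the result must match f(z).
Check: d/dz[\frac{\left(- 3 \sin{\left(2 z \right)} - 6 \cos{\left(2 z \right)}\right) e^{- z}}{5}] = 3 e^{- z} \sin{\left(2 z \right)} = f(z).

F(z) = \frac{\left(- 3 \sin{\left(2 z \right)} - 6 \cos{\left(2 z \right)}\right) e^{- z}}{5} + C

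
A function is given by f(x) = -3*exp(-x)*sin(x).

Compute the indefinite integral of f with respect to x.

Any candidate F(x) must reproduce f(x) exactly when differentiated.
Check: d/dx[3*(sin(x) + cos(x))*exp(-x)/2] = -3*exp(-x)*sin(x) = f(x).

F(x) = 3*(sin(x) + cos(x))*exp(-x)/2 + C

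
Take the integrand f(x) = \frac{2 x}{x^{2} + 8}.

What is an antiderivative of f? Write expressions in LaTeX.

An antiderivative is F(x) = \log{\left(\frac{x^{2}}{2} + 4 \right)}.

f matches the chain-rule pattern g'(h)*h' with inner function h(x) = \frac{x^{2}}{2} + 4; substituting u = h(x) collapses the integral.
Check: d/dx[\log{\left(\frac{x^{2}}{2} + 4 \right)}] = \frac{2 x}{x^{2} + 8} = f(x).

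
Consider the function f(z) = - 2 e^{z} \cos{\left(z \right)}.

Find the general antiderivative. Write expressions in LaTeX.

Recover f(z) by differentiating a candidate F(z); any mismatch rules it out.
Check: d/dz[- e^{z} \sin{\left(z \right)} - e^{z} \cos{\left(z \right)}] = - 2 e^{z} \cos{\left(z \right)} = f(z).

F(z) = - e^{z} \sin{\left(z \right)} - e^{z} \cos{\left(z \right)} + C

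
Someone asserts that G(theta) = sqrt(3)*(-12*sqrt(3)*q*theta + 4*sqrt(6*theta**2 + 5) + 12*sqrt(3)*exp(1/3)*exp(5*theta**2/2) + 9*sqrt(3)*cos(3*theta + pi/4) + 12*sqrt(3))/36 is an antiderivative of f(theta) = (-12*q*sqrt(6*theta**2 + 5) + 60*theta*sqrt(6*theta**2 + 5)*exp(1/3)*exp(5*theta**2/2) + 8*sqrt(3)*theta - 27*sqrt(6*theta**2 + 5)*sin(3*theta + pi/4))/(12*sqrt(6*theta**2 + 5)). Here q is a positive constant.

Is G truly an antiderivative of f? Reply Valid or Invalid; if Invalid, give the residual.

Valid. The derivative of G reproduces f.

d/dtheta[G] = (-12*q*sqrt(6*theta**2 + 5) + 60*theta*sqrt(6*theta**2 + 5)*exp(1/3)*exp(5*theta**2/2) + 8*sqrt(3)*theta - 27*sqrt(6*theta**2 + 5)*sin(3*theta + pi/4))/(12*sqrt(6*theta**2 + 5))
This equals f(theta) exactly, so the claim holds.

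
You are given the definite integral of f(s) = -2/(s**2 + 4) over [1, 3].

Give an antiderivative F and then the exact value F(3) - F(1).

Antiderivative: F(s) = -atan(s/2); value = -atan(3/2) + atan(1/2)

Differentiate the proposed F(s) back; it has to land on f(s) exactly.
F(s) = -atan(s/2) is an antiderivative of f.
Check: d/ds[-atan(s/2)] = -2/(s**2 + 4) = f(s).
F(3) = -atan(3/2); F(1) = -atan(1/2).
Integral = F(3) - F(1) = -atan(3/2) + atan(1/2).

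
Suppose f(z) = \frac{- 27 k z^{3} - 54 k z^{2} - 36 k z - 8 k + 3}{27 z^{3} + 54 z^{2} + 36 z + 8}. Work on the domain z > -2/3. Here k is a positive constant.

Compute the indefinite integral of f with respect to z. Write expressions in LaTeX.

F(z) = - k z - \frac{1}{18 z^{2} + 24 z + 8} + C

Check any antiderivative F(z) by computing F'(z) and comparing it with f(z).
Check: d/dz[- k z - \frac{1}{18 z^{2} + 24 z + 8}] = \frac{- 27 k z^{3} - 54 k z^{2} - 36 k z - 8 k + 3}{27 z^{3} + 54 z^{2} + 36 z + 8} = f(z).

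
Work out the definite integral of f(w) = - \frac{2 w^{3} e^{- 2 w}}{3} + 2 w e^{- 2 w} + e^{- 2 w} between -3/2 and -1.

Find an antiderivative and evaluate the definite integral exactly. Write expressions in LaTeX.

Antiderivative: F(w) = \frac{\left(2 w + 3\right) \left(2 w^{2} - 3\right) e^{- 2 w}}{12}; value = - \frac{e^{2}}{12}

f has the shape u'v + uv' for u = \frac{w^{3}}{3} + \frac{w^{2}}{2} - \frac{w}{2} - \frac{3}{4} and v = e^{- 2 w} — it is the derivative of the product u*v.
F(w) = \frac{\left(2 w + 3\right) \left(2 w^{2} - 3\right) e^{- 2 w}}{12} is an antiderivative of f.
Check: d/dw[\frac{\left(2 w + 3\right) \left(2 w^{2} - 3\right) e^{- 2 w}}{12}] = \frac{\left(- 2 w^{3} + 6 w + 3\right) e^{- 2 w}}{3}, which equals f(w).
F(-1) = - \frac{e^{2}}{12}; F(-3/2) = 0.
Integral = F(-1) - F(-3/2) = - \frac{e^{2}}{12}.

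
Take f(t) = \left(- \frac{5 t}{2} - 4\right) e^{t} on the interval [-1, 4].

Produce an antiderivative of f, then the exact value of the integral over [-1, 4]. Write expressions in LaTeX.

Recognize the product-rule pattern: f = u'v + uv' with u = - \frac{5 t}{2} - \frac{3}{2}, v = e^{t}, so integration by parts undoes it.
F(t) = - \frac{\left(5 t + 3\right) e^{t}}{2} is an antiderivative of f.
Check: d/dt[- \frac{\left(5 t + 3\right) e^{t}}{2}] = - \frac{5 t e^{t}}{2} - 4 e^{t}, which equals f(t).
F(4) = - \frac{23 e^{4}}{2}; F(-1) = e^{-1}.
Integral = F(4) - F(-1) = - \frac{23 e^{4}}{2} - e^{-1}.

Antiderivative: F(t) = - \frac{\left(5 t + 3\right) e^{t}}{2}; value = - \frac{23 e^{4}}{2} - e^{-1}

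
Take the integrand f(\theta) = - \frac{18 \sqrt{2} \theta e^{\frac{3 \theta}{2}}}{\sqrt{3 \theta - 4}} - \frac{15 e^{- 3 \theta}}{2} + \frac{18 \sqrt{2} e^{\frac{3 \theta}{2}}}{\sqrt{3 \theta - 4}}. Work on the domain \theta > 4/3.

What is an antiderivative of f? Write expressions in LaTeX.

The integrand splits into summands that can be handled one at a time.
Check: d/d\theta[- 8 \sqrt{\frac{3 \theta}{2} - 2} e^{\frac{3 \theta}{2}} + \frac{5 e^{- 3 \theta}}{2}] = \frac{\sqrt{2} \left(- 72 \theta e^{\frac{9 \theta}{2}} - 15 \sqrt{2} \sqrt{3 \theta - 4} + 72 e^{\frac{9 \theta}{2}}\right) e^{- 3 \theta}}{4 \sqrt{3 \theta - 4}}, which equals f(\theta).

An antiderivative is F(\theta) = - 8 \sqrt{\frac{3 \theta}{2} - 2} e^{\frac{3 \theta}{2}} + \frac{5 e^{- 3 \theta}}{2}.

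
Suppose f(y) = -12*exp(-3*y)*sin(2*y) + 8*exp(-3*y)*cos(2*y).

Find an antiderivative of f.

An antiderivative is F(y) = 4*exp(-3*y)*sin(2*y).

f has the shape u'v + uv' for u = 4*exp(-3*y) and v = sin(2*y) — it is the derivative of the product u*v.
Check: d/dy[4*exp(-3*y)*sin(2*y)] = (-12*sin(2*y) + 8*cos(2*y))*exp(-3*y), which equals f(y).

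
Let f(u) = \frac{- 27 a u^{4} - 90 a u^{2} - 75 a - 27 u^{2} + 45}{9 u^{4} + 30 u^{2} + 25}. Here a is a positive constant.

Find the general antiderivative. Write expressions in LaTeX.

Whatever form F(u) takes, F'(u) = f(u) is non-negotiable.
Check: d/du[- 3 a u + \frac{3 u}{u^{2} + \frac{5}{3}}] = \frac{- 27 a u^{4} - 90 a u^{2} - 75 a - 27 u^{2} + 45}{9 u^{4} + 30 u^{2} + 25} = f(u).

F(u) = - 3 a u + \frac{3 u}{u^{2} + \frac{5}{3}} + C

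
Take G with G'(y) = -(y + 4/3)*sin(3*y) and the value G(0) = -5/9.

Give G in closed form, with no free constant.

G(y) = y*cos(3*y)/3 - sin(3*y)/9 + 4*cos(3*y)/9 - 1

For G(y) to be correct, d/dy[G] must agree with the stated G'(y) identically.
A general antiderivative is y*cos(3*y)/3 - sin(3*y)/9 + 4*cos(3*y)/9 + C.
The condition gives C = -5/9 - (4/9) = -1.
So G(y) = y*cos(3*y)/3 - sin(3*y)/9 + 4*cos(3*y)/9 - 1.
Check: d/dy[y*cos(3*y)/3 - sin(3*y)/9 + 4*cos(3*y)/9 - 1] = -y*sin(3*y) - 4*sin(3*y)/3, which equals G'(y).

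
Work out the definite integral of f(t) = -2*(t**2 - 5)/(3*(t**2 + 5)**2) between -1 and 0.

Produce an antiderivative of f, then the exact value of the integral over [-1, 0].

Antiderivative: F(t) = 2*t/(3*t**2 + 15); value = 1/9

f has the shape u'v + uv' for u = 2*t/3 and v = 1/(t**2 + 5) — it is the derivative of the product u*v.
F(t) = 2*t/(3*t**2 + 15) is an antiderivative of f.
Check: d/dt[2*t/(3*t**2 + 15)] = (10 - 2*t**2)/(3*t**4 + 30*t**2 + 75), which equals f(t).
F(0) = 0; F(-1) = -1/9.
Integral = F(0) - F(-1) = 1/9.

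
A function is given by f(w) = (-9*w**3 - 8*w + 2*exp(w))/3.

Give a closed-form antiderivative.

Recover f(w) by differentiating a candidate F(w); any mismatch rules it out.
Check: d/dw[-3*w**4/4 - 4*w**2/3 + 2*exp(w)/3] = -3*w**3 - 8*w/3 + 2*exp(w)/3, which equals f(w).

An antiderivative is F(w) = -3*w**4/4 - 4*w**2/3 + 2*exp(w)/3.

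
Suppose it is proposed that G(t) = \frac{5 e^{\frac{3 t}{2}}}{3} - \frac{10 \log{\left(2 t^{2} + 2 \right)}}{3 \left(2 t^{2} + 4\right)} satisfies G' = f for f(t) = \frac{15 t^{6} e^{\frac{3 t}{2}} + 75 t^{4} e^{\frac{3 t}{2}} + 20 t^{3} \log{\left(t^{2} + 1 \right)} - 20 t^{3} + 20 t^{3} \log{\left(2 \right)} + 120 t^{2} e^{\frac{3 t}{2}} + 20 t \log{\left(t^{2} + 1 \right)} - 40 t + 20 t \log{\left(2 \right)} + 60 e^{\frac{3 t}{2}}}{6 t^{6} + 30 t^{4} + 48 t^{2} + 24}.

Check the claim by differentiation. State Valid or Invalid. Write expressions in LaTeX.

d/dt[G] = \frac{15 t^{6} e^{\frac{3 t}{2}} + 75 t^{4} e^{\frac{3 t}{2}} + 20 t^{3} \log{\left(t^{2} + 1 \right)} - 20 t^{3} + 20 t^{3} \log{\left(2 \right)} + 120 t^{2} e^{\frac{3 t}{2}} + 20 t \log{\left(t^{2} + 1 \right)} - 40 t + 20 t \log{\left(2 \right)} + 60 e^{\frac{3 t}{2}}}{6 t^{6} + 30 t^{4} + 48 t^{2} + 24}
This equals f(t) exactly, so the claim holds.

Valid - differentiating G returns exactly f.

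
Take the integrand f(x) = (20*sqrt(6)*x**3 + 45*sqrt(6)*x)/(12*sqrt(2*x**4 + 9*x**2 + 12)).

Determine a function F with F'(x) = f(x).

An antiderivative is F(x) = 5*sqrt(x**4/3 + 3*x**2/2 + 2)/2.

f matches the chain-rule pattern g'(h)*h' with inner function h(x) = x**4/3 + 3*x**2/2 + 2; substituting u = h(x) collapses the integral.
Check: d/dx[5*sqrt(x**4/3 + 3*x**2/2 + 2)/2] = (20*sqrt(6)*x**3 + 45*sqrt(6)*x)/(12*sqrt(2*x**4 + 9*x**2 + 12)) = f(x).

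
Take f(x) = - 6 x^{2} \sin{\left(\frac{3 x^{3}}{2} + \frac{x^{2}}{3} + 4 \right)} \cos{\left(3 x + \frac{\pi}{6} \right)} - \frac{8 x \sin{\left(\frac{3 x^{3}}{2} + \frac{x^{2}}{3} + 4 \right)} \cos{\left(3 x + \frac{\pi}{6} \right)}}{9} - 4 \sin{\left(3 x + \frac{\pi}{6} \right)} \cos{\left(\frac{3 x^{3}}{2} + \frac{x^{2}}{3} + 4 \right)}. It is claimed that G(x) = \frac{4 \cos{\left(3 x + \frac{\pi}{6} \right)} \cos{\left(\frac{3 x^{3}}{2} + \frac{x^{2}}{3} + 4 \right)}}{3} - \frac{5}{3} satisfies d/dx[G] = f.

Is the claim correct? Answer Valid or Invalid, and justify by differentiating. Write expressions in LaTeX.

Valid - differentiating G returns exactly f.

d/dx[G] = - 6 x^{2} \sin{\left(\frac{3 x^{3}}{2} + \frac{x^{2}}{3} + 4 \right)} \cos{\left(3 x + \frac{\pi}{6} \right)} - \frac{8 x \sin{\left(\frac{3 x^{3}}{2} + \frac{x^{2}}{3} + 4 \right)} \cos{\left(3 x + \frac{\pi}{6} \right)}}{9} - 4 \sin{\left(3 x + \frac{\pi}{6} \right)} \cos{\left(\frac{3 x^{3}}{2} + \frac{x^{2}}{3} + 4 \right)}
This equals f(x) exactly, so the claim holds.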